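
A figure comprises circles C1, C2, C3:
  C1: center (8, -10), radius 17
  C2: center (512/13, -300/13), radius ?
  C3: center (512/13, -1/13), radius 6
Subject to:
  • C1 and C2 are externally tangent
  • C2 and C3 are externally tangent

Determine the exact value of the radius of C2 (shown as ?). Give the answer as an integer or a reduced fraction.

1. [ext C1·C2]  r_C2² + 34r_C2 − 867 = 0  ⇒  r_C2 = 17 (r>0 drops 1)
2. [ext C2·C3]  r_C2² + 12r_C2 − 493 = 0  ⇒  r_C2 = 17 (r>0 drops 1)

17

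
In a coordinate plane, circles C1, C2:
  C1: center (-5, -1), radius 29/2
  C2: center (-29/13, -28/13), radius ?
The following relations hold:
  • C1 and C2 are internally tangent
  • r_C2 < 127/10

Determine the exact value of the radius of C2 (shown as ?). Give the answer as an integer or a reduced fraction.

23/2

1. [int C1,C2]  r_C2² − 29r_C2 + 805/4 = 0  ⇒  r_C2 = 23/2 or 35/2
2. given r_C2 < 127/10: keep 23/2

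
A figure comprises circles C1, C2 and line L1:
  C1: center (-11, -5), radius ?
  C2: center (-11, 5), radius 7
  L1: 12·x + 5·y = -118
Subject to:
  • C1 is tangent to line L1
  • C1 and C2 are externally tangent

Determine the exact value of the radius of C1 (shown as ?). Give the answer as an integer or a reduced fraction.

1. [C1‖L1]  r_C1² − 9 = 0  ⇒  r_C1 = 3 (r>0 drops 1)
2. [ext C1·C2]  r_C1² + 14r_C1 − 51 = 0  ⇒  r_C1 = 3 (r>0 drops 1)

3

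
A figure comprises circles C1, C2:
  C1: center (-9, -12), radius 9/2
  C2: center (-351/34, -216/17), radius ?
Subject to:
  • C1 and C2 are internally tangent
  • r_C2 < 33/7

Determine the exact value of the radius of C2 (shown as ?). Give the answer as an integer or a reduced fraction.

1. [int C1,C2]  r_C2² − 9r_C2 + 18 = 0  ⇒  r_C2 = 3 or 6
2. given r_C2 < 33/7: keep 3

3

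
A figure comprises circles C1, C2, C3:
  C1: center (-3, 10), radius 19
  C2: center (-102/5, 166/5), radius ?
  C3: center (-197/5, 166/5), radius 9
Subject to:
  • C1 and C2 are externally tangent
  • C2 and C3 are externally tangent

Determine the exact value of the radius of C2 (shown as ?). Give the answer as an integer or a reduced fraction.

1. [ext C1·C2]  r_C2² + 38r_C2 − 480 = 0  ⇒  r_C2 = 10 (r>0 drops 1)
2. [ext C2·C3]  r_C2² + 18r_C2 − 280 = 0  ⇒  r_C2 = 10 (r>0 drops 1)

10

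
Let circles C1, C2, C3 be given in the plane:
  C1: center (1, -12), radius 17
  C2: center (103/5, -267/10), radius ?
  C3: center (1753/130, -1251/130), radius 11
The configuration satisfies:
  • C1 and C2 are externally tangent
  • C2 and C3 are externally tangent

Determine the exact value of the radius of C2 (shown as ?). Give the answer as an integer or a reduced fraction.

1. [ext C1·C2]  r_C2² + 34r_C2 − 1245/4 = 0  ⇒  r_C2 = 15/2 (r>0 drops 1)
2. [ext C2·C3]  r_C2² + 22r_C2 − 885/4 = 0  ⇒  r_C2 = 15/2 (r>0 drops 1)

15/2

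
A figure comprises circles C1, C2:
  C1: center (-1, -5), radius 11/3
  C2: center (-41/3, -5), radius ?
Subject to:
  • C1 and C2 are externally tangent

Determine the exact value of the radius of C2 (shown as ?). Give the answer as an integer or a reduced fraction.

1. [ext C1·C2]  r_C2² + (22/3)r_C2 − 147 = 0  ⇒  r_C2 = 9 (r>0 drops 1)

9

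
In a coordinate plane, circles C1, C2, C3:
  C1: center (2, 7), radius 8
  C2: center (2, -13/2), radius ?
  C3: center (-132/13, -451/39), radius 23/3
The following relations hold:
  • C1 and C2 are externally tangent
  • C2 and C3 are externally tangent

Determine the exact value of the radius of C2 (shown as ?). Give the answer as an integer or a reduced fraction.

1. [ext C1·C2]  r_C2² + 16r_C2 − 473/4 = 0  ⇒  r_C2 = 11/2 (r>0 drops 1)
2. [ext C2·C3]  r_C2² + (46/3)r_C2 − 1375/12 = 0  ⇒  r_C2 = 11/2 (r>0 drops 1)

11/2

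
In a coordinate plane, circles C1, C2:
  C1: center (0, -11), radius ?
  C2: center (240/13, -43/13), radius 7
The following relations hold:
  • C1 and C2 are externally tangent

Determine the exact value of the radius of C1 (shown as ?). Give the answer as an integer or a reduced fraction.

1. [ext C1·C2]  r_C1² + 14r_C1 − 351 = 0  ⇒  r_C1 = 13 (r>0 drops 1)

13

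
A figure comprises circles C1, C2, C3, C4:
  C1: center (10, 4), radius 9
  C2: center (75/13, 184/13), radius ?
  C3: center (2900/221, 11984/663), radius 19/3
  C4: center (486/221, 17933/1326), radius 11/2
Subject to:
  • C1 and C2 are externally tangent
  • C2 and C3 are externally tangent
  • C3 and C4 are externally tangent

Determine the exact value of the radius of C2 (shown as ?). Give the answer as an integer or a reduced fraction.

1. [ext C1·C2]  r_C2² + 18r_C2 − 40 = 0  ⇒  r_C2 = 2 (r>0 drops 1)
2. [ext C2·C3]  r_C2² + (38/3)r_C2 − 88/3 = 0  ⇒  r_C2 = 2 (r>0 drops 1)

2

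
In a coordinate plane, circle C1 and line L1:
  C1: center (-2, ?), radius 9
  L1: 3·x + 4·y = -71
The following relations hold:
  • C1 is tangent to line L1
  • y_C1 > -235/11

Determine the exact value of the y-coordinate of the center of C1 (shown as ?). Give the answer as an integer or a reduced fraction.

1. [C1‖L1]  y_C1² + (65/2)y_C1 + 275/2 = 0  ⇒  y_C1 = -55/2 or -5
2. given y_C1 > -235/11: keep -5

-5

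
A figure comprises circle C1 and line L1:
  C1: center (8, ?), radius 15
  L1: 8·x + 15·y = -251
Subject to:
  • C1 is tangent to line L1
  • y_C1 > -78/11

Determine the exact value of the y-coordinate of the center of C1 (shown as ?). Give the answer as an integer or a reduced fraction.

1. [C1‖L1]  y_C1² + 42y_C1 + 152 = 0  ⇒  y_C1 = -38 or -4
2. given y_C1 > -78/11: keep -4

-4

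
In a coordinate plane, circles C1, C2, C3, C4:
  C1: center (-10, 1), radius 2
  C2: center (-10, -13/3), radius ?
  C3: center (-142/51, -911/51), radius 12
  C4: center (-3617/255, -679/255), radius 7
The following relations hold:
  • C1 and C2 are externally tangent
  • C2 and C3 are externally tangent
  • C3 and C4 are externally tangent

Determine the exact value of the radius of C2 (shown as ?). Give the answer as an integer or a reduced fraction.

10/3

1. [ext C1·C2]  r_C2² + 4r_C2 − 220/9 = 0  ⇒  r_C2 = 10/3 (r>0 drops 1)
2. [ext C2·C3]  r_C2² + 24r_C2 − 820/9 = 0  ⇒  r_C2 = 10/3 (r>0 drops 1)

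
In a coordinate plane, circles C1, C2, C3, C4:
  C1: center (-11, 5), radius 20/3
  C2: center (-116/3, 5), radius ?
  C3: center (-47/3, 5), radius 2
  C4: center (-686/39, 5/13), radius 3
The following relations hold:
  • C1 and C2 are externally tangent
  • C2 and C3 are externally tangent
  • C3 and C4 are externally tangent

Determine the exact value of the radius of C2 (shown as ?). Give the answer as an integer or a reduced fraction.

1. [ext C1·C2]  r_C2² + (40/3)r_C2 − 721 = 0  ⇒  r_C2 = 21 (r>0 drops 1)
2. [ext C2·C3]  r_C2² + 4r_C2 − 525 = 0  ⇒  r_C2 = 21 (r>0 drops 1)

21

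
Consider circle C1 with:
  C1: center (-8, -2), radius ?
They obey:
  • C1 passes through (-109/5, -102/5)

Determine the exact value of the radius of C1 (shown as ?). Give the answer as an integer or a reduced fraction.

23

1. [C1∋P]  r_C1² − 529 = 0  ⇒  r_C1 = 23 (r>0 drops 1)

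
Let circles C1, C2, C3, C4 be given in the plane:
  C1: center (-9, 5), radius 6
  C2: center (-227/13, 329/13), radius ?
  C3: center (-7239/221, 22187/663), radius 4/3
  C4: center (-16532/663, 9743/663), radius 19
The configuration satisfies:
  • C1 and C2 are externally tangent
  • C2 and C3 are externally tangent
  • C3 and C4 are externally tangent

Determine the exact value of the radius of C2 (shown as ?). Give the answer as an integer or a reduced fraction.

16

1. [ext C1·C2]  r_C2² + 12r_C2 − 448 = 0  ⇒  r_C2 = 16 (r>0 drops 1)
2. [ext C2·C3]  r_C2² + (8/3)r_C2 − 896/3 = 0  ⇒  r_C2 = 16 (r>0 drops 1)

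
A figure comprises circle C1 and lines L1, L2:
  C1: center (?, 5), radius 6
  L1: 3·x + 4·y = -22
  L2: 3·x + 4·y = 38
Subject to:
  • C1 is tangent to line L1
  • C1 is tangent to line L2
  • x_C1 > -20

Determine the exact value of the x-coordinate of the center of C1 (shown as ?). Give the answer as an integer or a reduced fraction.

-4

1. [C1‖L1]  x_C1² + 28x_C1 + 96 = 0  ⇒  x_C1 = -24 or -4
2. [C1‖L2]  x_C1² − 12x_C1 − 64 = 0  ⇒  x_C1 = -4 or 16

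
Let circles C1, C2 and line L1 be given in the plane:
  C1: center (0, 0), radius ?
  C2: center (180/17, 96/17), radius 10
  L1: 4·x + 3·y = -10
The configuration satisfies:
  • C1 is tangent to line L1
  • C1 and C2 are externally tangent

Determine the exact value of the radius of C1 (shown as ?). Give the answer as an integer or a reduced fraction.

1. [C1‖L1]  r_C1² − 4 = 0  ⇒  r_C1 = 2 (r>0 drops 1)
2. [ext C1·C2]  r_C1² + 20r_C1 − 44 = 0  ⇒  r_C1 = 2 (r>0 drops 1)

2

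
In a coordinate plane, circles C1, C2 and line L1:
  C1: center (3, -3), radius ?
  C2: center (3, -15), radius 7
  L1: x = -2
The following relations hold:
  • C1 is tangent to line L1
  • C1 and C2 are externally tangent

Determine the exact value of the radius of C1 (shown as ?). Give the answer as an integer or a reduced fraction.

1. [C1‖L1]  r_C1² − 25 = 0  ⇒  r_C1 = 5 (r>0 drops 1)
2. [ext C1·C2]  r_C1² + 14r_C1 − 95 = 0  ⇒  r_C1 = 5 (r>0 drops 1)

5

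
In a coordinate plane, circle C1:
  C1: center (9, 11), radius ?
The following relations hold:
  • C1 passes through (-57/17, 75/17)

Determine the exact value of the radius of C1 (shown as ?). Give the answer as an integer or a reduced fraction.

14

1. [C1∋P]  r_C1² − 196 = 0  ⇒  r_C1 = 14 (r>0 drops 1)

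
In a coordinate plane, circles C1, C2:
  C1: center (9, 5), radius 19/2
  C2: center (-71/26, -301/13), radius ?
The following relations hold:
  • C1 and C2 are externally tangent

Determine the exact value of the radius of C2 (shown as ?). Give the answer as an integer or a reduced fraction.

21

1. [ext C1·C2]  r_C2² + 19r_C2 − 840 = 0  ⇒  r_C2 = 21 (r>0 drops 1)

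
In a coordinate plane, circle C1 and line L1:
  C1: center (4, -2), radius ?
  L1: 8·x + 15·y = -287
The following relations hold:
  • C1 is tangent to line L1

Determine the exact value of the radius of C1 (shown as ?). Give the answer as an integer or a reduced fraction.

17

1. [C1‖L1]  r_C1² − 289 = 0  ⇒  r_C1 = 17 (r>0 drops 1)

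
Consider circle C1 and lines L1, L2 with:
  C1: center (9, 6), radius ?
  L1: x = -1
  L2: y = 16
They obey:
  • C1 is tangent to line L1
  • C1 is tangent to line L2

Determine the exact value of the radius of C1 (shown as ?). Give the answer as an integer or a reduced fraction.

10

1. [C1‖L1]  r_C1² − 100 = 0  ⇒  r_C1 = 10 (r>0 drops 1)
2. [C1‖L2]  r_C1² − 100 = 0  ⇒  r_C1 = 10 (r>0 drops 1)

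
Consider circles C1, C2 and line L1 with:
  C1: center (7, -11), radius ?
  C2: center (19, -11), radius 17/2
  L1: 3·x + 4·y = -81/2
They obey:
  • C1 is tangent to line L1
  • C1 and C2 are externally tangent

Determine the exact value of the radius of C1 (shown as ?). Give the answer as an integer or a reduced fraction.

7/2

1. [C1‖L1]  r_C1² − 49/4 = 0  ⇒  r_C1 = 7/2 (r>0 drops 1)
2. [ext C1·C2]  r_C1² + 17r_C1 − 287/4 = 0  ⇒  r_C1 = 7/2 (r>0 drops 1)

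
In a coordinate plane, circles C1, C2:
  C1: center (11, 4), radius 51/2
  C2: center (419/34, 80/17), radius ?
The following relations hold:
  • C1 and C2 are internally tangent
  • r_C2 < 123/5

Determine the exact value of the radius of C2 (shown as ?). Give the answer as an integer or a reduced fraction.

1. [int C1,C2]  r_C2² − 51r_C2 + 648 = 0  ⇒  r_C2 = 24 or 27
2. given r_C2 < 123/5: keep 24

24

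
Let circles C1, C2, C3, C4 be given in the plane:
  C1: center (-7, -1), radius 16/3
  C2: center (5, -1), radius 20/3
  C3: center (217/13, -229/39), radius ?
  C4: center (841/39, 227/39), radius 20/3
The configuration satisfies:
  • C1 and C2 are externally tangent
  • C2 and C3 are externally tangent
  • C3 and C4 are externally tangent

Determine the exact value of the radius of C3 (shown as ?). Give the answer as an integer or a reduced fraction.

1. [ext C2·C3]  r_C3² + (40/3)r_C3 − 116 = 0  ⇒  r_C3 = 6 (r>0 drops 1)
2. [ext C3·C4]  r_C3² + (40/3)r_C3 − 116 = 0  ⇒  r_C3 = 6 (r>0 drops 1)

6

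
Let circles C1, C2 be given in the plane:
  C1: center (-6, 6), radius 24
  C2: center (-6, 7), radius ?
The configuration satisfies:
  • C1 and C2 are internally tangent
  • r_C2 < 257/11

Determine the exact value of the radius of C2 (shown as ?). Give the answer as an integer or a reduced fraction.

1. [int C1,C2]  r_C2² − 48r_C2 + 575 = 0  ⇒  r_C2 = 23 or 25
2. given r_C2 < 257/11: keep 23

23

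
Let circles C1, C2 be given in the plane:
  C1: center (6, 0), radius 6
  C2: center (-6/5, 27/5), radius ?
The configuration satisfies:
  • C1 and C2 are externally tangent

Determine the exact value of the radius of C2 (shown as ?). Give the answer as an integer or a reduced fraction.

1. [ext C1·C2]  r_C2² + 12r_C2 − 45 = 0  ⇒  r_C2 = 3 (r>0 drops 1)

3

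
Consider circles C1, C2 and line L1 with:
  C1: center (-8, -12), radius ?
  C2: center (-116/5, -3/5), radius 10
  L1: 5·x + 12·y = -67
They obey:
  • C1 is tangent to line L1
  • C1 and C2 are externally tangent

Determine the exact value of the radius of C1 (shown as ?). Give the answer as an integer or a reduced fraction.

1. [C1‖L1]  r_C1² − 81 = 0  ⇒  r_C1 = 9 (r>0 drops 1)
2. [ext C1·C2]  r_C1² + 20r_C1 − 261 = 0  ⇒  r_C1 = 9 (r>0 drops 1)

9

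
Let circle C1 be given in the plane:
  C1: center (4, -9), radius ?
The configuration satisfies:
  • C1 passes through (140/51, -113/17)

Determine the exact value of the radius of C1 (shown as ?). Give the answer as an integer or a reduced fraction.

1. [C1∋P]  r_C1² − 64/9 = 0  ⇒  r_C1 = 8/3 (r>0 drops 1)

8/3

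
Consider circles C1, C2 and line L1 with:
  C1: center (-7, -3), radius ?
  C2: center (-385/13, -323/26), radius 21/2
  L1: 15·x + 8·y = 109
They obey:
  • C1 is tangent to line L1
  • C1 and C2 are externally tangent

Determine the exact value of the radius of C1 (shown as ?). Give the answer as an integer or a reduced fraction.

1. [C1‖L1]  r_C1² − 196 = 0  ⇒  r_C1 = 14 (r>0 drops 1)
2. [ext C1·C2]  r_C1² + 21r_C1 − 490 = 0  ⇒  r_C1 = 14 (r>0 drops 1)

14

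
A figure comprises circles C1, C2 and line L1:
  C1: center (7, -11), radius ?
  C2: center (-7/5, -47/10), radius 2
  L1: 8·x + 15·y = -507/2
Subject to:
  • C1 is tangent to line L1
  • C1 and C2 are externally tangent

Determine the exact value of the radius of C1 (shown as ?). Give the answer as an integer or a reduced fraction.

1. [C1‖L1]  r_C1² − 289/4 = 0  ⇒  r_C1 = 17/2 (r>0 drops 1)
2. [ext C1·C2]  r_C1² + 4r_C1 − 425/4 = 0  ⇒  r_C1 = 17/2 (r>0 drops 1)

17/2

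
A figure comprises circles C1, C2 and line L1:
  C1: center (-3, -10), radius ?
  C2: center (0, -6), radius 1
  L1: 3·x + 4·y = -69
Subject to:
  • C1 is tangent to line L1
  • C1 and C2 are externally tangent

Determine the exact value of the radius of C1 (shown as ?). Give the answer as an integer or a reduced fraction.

1. [C1‖L1]  r_C1² − 16 = 0  ⇒  r_C1 = 4 (r>0 drops 1)
2. [ext C1·C2]  r_C1² + 2r_C1 − 24 = 0  ⇒  r_C1 = 4 (r>0 drops 1)

4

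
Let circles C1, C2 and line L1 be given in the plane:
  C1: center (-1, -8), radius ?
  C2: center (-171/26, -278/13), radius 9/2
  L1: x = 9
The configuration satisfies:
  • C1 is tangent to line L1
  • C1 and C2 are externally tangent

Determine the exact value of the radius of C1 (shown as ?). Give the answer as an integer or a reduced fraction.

1. [C1‖L1]  r_C1² − 100 = 0  ⇒  r_C1 = 10 (r>0 drops 1)
2. [ext C1·C2]  r_C1² + 9r_C1 − 190 = 0  ⇒  r_C1 = 10 (r>0 drops 1)

10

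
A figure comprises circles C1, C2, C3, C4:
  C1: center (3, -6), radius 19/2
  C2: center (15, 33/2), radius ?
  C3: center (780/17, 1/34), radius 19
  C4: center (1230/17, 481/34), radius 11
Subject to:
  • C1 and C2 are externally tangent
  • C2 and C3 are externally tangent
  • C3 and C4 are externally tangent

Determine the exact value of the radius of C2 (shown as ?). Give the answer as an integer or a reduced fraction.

1. [ext C1·C2]  r_C2² + 19r_C2 − 560 = 0  ⇒  r_C2 = 16 (r>0 drops 1)
2. [ext C2·C3]  r_C2² + 38r_C2 − 864 = 0  ⇒  r_C2 = 16 (r>0 drops 1)

16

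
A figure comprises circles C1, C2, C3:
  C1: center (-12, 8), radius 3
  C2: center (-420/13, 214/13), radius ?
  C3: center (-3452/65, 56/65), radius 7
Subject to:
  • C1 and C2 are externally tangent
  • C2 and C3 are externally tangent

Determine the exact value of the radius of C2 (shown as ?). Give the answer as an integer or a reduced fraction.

19

1. [ext C1·C2]  r_C2² + 6r_C2 − 475 = 0  ⇒  r_C2 = 19 (r>0 drops 1)
2. [ext C2·C3]  r_C2² + 14r_C2 − 627 = 0  ⇒  r_C2 = 19 (r>0 drops 1)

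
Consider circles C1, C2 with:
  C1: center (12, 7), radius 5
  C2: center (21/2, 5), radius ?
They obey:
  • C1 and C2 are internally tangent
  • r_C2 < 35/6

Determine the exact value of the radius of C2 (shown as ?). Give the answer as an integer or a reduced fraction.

1. [int C1,C2]  r_C2² − 10r_C2 + 75/4 = 0  ⇒  r_C2 = 5/2 or 15/2
2. given r_C2 < 35/6: keep 5/2

5/2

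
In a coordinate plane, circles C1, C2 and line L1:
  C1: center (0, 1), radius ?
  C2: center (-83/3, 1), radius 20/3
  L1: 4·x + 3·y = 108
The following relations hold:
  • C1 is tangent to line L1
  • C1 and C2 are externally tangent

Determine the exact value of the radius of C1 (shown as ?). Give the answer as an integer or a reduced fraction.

21

1. [C1‖L1]  r_C1² − 441 = 0  ⇒  r_C1 = 21 (r>0 drops 1)
2. [ext C1·C2]  r_C1² + (40/3)r_C1 − 721 = 0  ⇒  r_C1 = 21 (r>0 drops 1)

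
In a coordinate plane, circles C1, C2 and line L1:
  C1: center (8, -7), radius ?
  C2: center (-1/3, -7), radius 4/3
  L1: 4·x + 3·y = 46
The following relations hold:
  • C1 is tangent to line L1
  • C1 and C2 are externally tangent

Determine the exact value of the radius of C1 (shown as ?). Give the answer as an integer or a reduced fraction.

1. [C1‖L1]  r_C1² − 49 = 0  ⇒  r_C1 = 7 (r>0 drops 1)
2. [ext C1·C2]  r_C1² + (8/3)r_C1 − 203/3 = 0  ⇒  r_C1 = 7 (r>0 drops 1)

7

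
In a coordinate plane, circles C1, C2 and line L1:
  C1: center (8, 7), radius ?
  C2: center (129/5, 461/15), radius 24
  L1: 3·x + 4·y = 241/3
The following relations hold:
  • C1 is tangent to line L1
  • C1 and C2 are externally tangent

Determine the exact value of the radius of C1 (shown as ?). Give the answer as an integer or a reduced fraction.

1. [C1‖L1]  r_C1² − 289/9 = 0  ⇒  r_C1 = 17/3 (r>0 drops 1)
2. [ext C1·C2]  r_C1² + 48r_C1 − 2737/9 = 0  ⇒  r_C1 = 17/3 (r>0 drops 1)

17/3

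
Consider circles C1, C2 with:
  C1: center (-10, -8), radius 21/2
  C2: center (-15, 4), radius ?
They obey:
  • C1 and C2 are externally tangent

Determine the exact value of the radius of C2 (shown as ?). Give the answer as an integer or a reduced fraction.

1. [ext C1·C2]  r_C2² + 21r_C2 − 235/4 = 0  ⇒  r_C2 = 5/2 (r>0 drops 1)

5/2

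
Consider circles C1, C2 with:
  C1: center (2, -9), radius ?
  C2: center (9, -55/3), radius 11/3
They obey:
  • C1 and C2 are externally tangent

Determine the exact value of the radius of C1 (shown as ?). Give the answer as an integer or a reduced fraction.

8

1. [ext C1·C2]  r_C1² + (22/3)r_C1 − 368/3 = 0  ⇒  r_C1 = 8 (r>0 drops 1)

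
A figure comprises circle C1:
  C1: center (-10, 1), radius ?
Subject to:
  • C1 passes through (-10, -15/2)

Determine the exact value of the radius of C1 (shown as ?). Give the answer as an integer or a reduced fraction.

17/2

1. [C1∋P]  r_C1² − 289/4 = 0  ⇒  r_C1 = 17/2 (r>0 drops 1)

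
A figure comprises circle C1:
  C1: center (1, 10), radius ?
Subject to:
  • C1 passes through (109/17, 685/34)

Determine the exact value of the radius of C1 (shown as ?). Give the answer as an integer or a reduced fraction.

1. [C1∋P]  r_C1² − 529/4 = 0  ⇒  r_C1 = 23/2 (r>0 drops 1)

23/2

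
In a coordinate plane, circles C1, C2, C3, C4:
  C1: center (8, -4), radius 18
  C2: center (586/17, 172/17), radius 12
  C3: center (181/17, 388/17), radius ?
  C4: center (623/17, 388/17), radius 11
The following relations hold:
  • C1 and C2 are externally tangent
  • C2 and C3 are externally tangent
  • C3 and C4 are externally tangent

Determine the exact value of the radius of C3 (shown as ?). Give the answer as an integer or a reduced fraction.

15

1. [ext C2·C3]  r_C3² + 24r_C3 − 585 = 0  ⇒  r_C3 = 15 (r>0 drops 1)
2. [ext C3·C4]  r_C3² + 22r_C3 − 555 = 0  ⇒  r_C3 = 15 (r>0 drops 1)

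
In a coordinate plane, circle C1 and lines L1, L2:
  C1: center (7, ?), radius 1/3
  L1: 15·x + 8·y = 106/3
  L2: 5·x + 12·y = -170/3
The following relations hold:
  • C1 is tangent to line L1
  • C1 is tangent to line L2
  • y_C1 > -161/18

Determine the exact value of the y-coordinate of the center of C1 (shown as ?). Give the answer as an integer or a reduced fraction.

-8

1. [C1‖L1]  y_C1² + (209/12)y_C1 + 226/3 = 0  ⇒  y_C1 = -113/12 or -8
2. [C1‖L2]  y_C1² + (275/18)y_C1 + 524/9 = 0  ⇒  y_C1 = -8 or -131/18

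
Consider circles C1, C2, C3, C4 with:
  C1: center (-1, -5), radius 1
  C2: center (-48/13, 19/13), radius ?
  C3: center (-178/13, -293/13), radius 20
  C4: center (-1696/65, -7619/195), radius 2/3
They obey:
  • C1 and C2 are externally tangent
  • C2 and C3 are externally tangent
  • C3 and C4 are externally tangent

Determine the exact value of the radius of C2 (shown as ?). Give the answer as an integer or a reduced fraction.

6

1. [ext C1·C2]  r_C2² + 2r_C2 − 48 = 0  ⇒  r_C2 = 6 (r>0 drops 1)
2. [ext C2·C3]  r_C2² + 40r_C2 − 276 = 0  ⇒  r_C2 = 6 (r>0 drops 1)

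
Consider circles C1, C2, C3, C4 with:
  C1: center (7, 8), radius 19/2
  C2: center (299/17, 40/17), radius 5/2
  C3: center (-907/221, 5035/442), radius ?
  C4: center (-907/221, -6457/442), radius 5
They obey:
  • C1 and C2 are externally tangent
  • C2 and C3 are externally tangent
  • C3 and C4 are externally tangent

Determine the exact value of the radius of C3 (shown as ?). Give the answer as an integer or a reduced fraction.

21

1. [ext C2·C3]  r_C3² + 5r_C3 − 546 = 0  ⇒  r_C3 = 21 (r>0 drops 1)
2. [ext C3·C4]  r_C3² + 10r_C3 − 651 = 0  ⇒  r_C3 = 21 (r>0 drops 1)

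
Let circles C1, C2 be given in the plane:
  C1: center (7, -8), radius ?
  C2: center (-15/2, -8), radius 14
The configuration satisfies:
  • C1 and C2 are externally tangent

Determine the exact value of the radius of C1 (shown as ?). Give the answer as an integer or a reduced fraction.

1/2

1. [ext C1·C2]  r_C1² + 28r_C1 − 57/4 = 0  ⇒  r_C1 = 1/2 (r>0 drops 1)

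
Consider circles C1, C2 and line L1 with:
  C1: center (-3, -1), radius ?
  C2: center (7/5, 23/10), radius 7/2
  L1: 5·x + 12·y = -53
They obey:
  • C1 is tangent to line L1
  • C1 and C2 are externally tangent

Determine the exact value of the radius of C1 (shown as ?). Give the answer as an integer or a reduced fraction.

2

1. [C1‖L1]  r_C1² − 4 = 0  ⇒  r_C1 = 2 (r>0 drops 1)
2. [ext C1·C2]  r_C1² + 7r_C1 − 18 = 0  ⇒  r_C1 = 2 (r>0 drops 1)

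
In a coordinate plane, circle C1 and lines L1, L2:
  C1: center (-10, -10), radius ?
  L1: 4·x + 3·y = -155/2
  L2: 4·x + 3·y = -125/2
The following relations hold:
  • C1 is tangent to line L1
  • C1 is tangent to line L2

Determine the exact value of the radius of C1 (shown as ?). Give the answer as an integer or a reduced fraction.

3/2

1. [C1‖L1]  r_C1² − 9/4 = 0  ⇒  r_C1 = 3/2 (r>0 drops 1)
2. [C1‖L2]  r_C1² − 9/4 = 0  ⇒  r_C1 = 3/2 (r>0 drops 1)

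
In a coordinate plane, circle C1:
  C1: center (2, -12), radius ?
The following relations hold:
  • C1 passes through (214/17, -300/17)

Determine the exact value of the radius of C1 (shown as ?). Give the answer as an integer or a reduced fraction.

1. [C1∋P]  r_C1² − 144 = 0  ⇒  r_C1 = 12 (r>0 drops 1)

12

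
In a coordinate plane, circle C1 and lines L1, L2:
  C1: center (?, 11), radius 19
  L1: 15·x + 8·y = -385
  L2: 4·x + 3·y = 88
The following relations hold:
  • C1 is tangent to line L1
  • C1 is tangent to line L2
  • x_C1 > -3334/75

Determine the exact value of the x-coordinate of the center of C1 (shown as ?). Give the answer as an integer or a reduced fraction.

-10

1. [C1‖L1]  x_C1² + (946/15)x_C1 + 1592/3 = 0  ⇒  x_C1 = -796/15 or -10
2. [C1‖L2]  x_C1² − (55/2)x_C1 − 375 = 0  ⇒  x_C1 = -10 or 75/2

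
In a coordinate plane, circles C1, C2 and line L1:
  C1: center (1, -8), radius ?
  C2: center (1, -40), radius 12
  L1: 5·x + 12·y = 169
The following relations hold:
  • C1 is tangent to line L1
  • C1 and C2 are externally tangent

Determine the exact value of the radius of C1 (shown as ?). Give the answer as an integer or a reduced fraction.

1. [C1‖L1]  r_C1² − 400 = 0  ⇒  r_C1 = 20 (r>0 drops 1)
2. [ext C1·C2]  r_C1² + 24r_C1 − 880 = 0  ⇒  r_C1 = 20 (r>0 drops 1)

20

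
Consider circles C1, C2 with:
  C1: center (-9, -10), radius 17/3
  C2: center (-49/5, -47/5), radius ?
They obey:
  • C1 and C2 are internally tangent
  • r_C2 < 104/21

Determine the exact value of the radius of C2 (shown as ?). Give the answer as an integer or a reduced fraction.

1. [int C1,C2]  r_C2² − (34/3)r_C2 + 280/9 = 0  ⇒  r_C2 = 14/3 or 20/3
2. given r_C2 < 104/21: keep 14/3

14/3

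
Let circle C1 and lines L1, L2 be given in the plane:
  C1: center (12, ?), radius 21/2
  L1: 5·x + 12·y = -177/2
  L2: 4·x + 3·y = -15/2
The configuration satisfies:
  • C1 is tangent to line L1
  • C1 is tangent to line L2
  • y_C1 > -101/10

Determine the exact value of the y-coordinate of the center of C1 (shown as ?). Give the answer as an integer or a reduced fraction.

-1

1. [C1‖L1]  y_C1² + (99/4)y_C1 + 95/4 = 0  ⇒  y_C1 = -95/4 or -1
2. [C1‖L2]  y_C1² + 37y_C1 + 36 = 0  ⇒  y_C1 = -36 or -1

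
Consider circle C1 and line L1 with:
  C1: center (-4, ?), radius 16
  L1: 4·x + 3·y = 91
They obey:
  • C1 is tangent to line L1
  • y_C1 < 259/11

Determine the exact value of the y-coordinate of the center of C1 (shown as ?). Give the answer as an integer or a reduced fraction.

1. [C1‖L1]  y_C1² − (214/3)y_C1 + 561 = 0  ⇒  y_C1 = 9 or 187/3
2. given y_C1 < 259/11: keep 9

9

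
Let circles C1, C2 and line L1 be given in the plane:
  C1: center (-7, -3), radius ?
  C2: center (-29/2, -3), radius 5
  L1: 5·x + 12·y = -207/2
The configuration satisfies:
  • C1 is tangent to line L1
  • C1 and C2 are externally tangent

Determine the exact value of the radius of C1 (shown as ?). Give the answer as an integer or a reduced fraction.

1. [C1‖L1]  r_C1² − 25/4 = 0  ⇒  r_C1 = 5/2 (r>0 drops 1)
2. [ext C1·C2]  r_C1² + 10r_C1 − 125/4 = 0  ⇒  r_C1 = 5/2 (r>0 drops 1)

5/2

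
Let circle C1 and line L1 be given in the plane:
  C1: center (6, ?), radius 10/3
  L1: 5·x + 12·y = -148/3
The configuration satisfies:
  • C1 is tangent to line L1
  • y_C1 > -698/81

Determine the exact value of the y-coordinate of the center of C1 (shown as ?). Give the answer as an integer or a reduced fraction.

1. [C1‖L1]  y_C1² + (119/9)y_C1 + 92/3 = 0  ⇒  y_C1 = -92/9 or -3
2. given y_C1 > -698/81: keep -3

-3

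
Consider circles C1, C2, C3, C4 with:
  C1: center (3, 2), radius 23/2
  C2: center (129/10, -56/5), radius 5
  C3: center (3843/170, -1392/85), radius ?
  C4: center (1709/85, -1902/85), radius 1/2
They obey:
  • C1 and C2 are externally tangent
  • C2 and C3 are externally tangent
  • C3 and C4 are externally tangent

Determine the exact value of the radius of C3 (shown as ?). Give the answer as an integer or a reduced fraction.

6

1. [ext C2·C3]  r_C3² + 10r_C3 − 96 = 0  ⇒  r_C3 = 6 (r>0 drops 1)
2. [ext C3·C4]  r_C3² + 1r_C3 − 42 = 0  ⇒  r_C3 = 6 (r>0 drops 1)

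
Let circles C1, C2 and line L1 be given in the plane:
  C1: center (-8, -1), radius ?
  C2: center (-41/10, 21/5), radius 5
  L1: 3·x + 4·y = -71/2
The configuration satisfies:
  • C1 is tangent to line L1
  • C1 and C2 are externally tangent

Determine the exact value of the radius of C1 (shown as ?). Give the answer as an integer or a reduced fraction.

1. [C1‖L1]  r_C1² − 9/4 = 0  ⇒  r_C1 = 3/2 (r>0 drops 1)
2. [ext C1·C2]  r_C1² + 10r_C1 − 69/4 = 0  ⇒  r_C1 = 3/2 (r>0 drops 1)

3/2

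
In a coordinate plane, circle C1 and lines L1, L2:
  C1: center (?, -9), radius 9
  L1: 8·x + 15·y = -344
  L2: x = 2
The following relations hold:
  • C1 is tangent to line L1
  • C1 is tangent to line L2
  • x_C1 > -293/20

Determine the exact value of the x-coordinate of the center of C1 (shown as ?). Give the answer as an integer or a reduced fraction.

1. [C1‖L1]  x_C1² + (209/4)x_C1 + 1267/4 = 0  ⇒  x_C1 = -181/4 or -7
2. [C1‖L2]  x_C1² − 4x_C1 − 77 = 0  ⇒  x_C1 = -7 or 11

-7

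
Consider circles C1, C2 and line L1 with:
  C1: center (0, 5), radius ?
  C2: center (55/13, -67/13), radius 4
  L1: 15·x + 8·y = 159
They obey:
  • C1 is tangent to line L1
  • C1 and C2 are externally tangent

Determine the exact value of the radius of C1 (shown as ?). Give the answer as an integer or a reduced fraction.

7

1. [C1‖L1]  r_C1² − 49 = 0  ⇒  r_C1 = 7 (r>0 drops 1)
2. [ext C1·C2]  r_C1² + 8r_C1 − 105 = 0  ⇒  r_C1 = 7 (r>0 drops 1)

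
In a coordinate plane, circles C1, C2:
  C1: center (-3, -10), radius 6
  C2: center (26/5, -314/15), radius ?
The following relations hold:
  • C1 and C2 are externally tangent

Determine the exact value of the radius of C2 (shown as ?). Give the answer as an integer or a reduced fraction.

1. [ext C1·C2]  r_C2² + 12r_C2 − 1357/9 = 0  ⇒  r_C2 = 23/3 (r>0 drops 1)

23/3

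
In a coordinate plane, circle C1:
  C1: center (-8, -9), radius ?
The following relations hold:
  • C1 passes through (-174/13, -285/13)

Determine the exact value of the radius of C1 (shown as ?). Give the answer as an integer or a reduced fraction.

1. [C1∋P]  r_C1² − 196 = 0  ⇒  r_C1 = 14 (r>0 drops 1)

14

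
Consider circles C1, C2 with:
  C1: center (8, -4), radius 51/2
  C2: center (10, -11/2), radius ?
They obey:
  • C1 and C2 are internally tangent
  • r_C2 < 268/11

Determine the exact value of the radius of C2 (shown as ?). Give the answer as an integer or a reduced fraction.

23

1. [int C1,C2]  r_C2² − 51r_C2 + 644 = 0  ⇒  r_C2 = 23 or 28
2. given r_C2 < 268/11: keep 23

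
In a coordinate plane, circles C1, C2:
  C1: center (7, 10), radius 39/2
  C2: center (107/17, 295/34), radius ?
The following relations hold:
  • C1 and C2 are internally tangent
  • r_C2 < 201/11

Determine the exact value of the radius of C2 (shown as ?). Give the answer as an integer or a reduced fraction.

18

1. [int C1,C2]  r_C2² − 39r_C2 + 378 = 0  ⇒  r_C2 = 18 or 21
2. given r_C2 < 201/11: keep 18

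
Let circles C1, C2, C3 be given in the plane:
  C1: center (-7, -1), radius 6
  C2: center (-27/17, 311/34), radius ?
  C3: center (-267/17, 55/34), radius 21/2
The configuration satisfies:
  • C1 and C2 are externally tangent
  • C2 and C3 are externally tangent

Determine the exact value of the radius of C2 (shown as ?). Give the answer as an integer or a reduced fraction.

1. [ext C1·C2]  r_C2² + 12r_C2 − 385/4 = 0  ⇒  r_C2 = 11/2 (r>0 drops 1)
2. [ext C2·C3]  r_C2² + 21r_C2 − 583/4 = 0  ⇒  r_C2 = 11/2 (r>0 drops 1)

11/2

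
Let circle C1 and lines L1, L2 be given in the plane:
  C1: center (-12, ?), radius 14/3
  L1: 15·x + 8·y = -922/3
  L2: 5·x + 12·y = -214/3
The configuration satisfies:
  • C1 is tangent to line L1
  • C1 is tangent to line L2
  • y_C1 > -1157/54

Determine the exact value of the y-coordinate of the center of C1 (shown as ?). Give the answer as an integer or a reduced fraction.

1. [C1‖L1]  y_C1² + (191/6)y_C1 + 155 = 0  ⇒  y_C1 = -155/6 or -6
2. [C1‖L2]  y_C1² + (17/9)y_C1 − 74/3 = 0  ⇒  y_C1 = -6 or 37/9

-6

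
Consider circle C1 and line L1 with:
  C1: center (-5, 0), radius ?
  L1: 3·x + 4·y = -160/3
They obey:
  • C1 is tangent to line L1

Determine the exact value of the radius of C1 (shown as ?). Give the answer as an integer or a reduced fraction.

23/3

1. [C1‖L1]  r_C1² − 529/9 = 0  ⇒  r_C1 = 23/3 (r>0 drops 1)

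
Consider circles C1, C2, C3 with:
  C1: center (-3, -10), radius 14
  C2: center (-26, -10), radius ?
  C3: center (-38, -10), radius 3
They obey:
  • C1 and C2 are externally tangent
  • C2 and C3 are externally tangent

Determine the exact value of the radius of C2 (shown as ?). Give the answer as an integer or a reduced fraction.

9

1. [ext C1·C2]  r_C2² + 28r_C2 − 333 = 0  ⇒  r_C2 = 9 (r>0 drops 1)
2. [ext C2·C3]  r_C2² + 6r_C2 − 135 = 0  ⇒  r_C2 = 9 (r>0 drops 1)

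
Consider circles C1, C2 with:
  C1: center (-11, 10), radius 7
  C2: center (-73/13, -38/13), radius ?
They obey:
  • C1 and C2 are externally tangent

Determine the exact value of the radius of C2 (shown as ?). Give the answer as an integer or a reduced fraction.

1. [ext C1·C2]  r_C2² + 14r_C2 − 147 = 0  ⇒  r_C2 = 7 (r>0 drops 1)

7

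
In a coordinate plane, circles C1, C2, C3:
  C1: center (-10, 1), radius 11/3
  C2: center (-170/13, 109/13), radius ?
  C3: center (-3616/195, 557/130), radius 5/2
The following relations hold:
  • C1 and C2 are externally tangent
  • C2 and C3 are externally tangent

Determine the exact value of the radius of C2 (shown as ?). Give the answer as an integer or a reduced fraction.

1. [ext C1·C2]  r_C2² + (22/3)r_C2 − 455/9 = 0  ⇒  r_C2 = 13/3 (r>0 drops 1)
2. [ext C2·C3]  r_C2² + 5r_C2 − 364/9 = 0  ⇒  r_C2 = 13/3 (r>0 drops 1)

13/3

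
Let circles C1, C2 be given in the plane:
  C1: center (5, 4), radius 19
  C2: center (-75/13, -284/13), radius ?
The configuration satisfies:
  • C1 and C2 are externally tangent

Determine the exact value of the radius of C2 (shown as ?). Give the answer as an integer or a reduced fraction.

9

1. [ext C1·C2]  r_C2² + 38r_C2 − 423 = 0  ⇒  r_C2 = 9 (r>0 drops 1)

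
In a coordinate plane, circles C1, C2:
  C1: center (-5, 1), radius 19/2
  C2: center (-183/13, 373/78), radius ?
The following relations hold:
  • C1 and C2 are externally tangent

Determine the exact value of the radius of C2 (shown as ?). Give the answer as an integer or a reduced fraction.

1. [ext C1·C2]  r_C2² + 19r_C2 − 58/9 = 0  ⇒  r_C2 = 1/3 (r>0 drops 1)

1/3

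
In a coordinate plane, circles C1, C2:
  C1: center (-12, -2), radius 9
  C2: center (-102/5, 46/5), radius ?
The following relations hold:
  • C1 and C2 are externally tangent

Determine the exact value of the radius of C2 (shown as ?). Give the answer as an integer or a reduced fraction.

5

1. [ext C1·C2]  r_C2² + 18r_C2 − 115 = 0  ⇒  r_C2 = 5 (r>0 drops 1)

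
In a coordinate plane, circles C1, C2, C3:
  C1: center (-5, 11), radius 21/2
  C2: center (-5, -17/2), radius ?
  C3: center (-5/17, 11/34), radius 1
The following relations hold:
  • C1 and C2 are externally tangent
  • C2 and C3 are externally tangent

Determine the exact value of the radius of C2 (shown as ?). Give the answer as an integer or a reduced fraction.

1. [ext C1·C2]  r_C2² + 21r_C2 − 270 = 0  ⇒  r_C2 = 9 (r>0 drops 1)
2. [ext C2·C3]  r_C2² + 2r_C2 − 99 = 0  ⇒  r_C2 = 9 (r>0 drops 1)

9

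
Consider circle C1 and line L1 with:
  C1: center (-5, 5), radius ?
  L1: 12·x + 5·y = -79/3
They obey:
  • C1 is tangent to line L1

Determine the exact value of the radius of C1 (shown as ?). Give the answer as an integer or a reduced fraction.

1. [C1‖L1]  r_C1² − 4/9 = 0  ⇒  r_C1 = 2/3 (r>0 drops 1)

2/3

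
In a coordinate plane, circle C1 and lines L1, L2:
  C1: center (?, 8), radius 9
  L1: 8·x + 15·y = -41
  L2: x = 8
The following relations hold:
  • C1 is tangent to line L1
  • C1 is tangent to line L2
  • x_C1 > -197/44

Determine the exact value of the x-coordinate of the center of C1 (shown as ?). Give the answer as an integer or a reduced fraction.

-1

1. [C1‖L1]  x_C1² + (161/4)x_C1 + 157/4 = 0  ⇒  x_C1 = -157/4 or -1
2. [C1‖L2]  x_C1² − 16x_C1 − 17 = 0  ⇒  x_C1 = -1 or 17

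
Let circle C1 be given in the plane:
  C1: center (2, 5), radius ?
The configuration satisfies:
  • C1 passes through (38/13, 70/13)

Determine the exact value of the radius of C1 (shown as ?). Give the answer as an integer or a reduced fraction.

1. [C1∋P]  r_C1² − 1 = 0  ⇒  r_C1 = 1 (r>0 drops 1)

1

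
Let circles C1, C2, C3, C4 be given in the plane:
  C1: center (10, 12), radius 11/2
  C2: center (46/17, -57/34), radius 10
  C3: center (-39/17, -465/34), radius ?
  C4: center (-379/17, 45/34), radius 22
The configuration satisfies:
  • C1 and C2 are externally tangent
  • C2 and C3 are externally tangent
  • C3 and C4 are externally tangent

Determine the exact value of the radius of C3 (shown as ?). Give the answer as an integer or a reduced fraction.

1. [ext C2·C3]  r_C3² + 20r_C3 − 69 = 0  ⇒  r_C3 = 3 (r>0 drops 1)
2. [ext C3·C4]  r_C3² + 44r_C3 − 141 = 0  ⇒  r_C3 = 3 (r>0 drops 1)

3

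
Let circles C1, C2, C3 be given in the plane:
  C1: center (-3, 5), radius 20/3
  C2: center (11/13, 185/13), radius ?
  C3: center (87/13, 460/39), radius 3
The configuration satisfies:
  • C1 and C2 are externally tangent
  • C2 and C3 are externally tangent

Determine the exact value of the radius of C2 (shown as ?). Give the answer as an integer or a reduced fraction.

1. [ext C1·C2]  r_C2² + (40/3)r_C2 − 500/9 = 0  ⇒  r_C2 = 10/3 (r>0 drops 1)
2. [ext C2·C3]  r_C2² + 6r_C2 − 280/9 = 0  ⇒  r_C2 = 10/3 (r>0 drops 1)

10/3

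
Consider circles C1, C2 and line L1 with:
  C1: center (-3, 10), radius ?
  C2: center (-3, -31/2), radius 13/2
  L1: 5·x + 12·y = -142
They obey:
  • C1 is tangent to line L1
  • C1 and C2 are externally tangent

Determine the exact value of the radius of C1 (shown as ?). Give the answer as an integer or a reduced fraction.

19

1. [C1‖L1]  r_C1² − 361 = 0  ⇒  r_C1 = 19 (r>0 drops 1)
2. [ext C1·C2]  r_C1² + 13r_C1 − 608 = 0  ⇒  r_C1 = 19 (r>0 drops 1)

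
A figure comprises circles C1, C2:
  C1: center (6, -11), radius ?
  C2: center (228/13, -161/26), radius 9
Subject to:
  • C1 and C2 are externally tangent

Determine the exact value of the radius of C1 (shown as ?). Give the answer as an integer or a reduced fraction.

7/2

1. [ext C1·C2]  r_C1² + 18r_C1 − 301/4 = 0  ⇒  r_C1 = 7/2 (r>0 drops 1)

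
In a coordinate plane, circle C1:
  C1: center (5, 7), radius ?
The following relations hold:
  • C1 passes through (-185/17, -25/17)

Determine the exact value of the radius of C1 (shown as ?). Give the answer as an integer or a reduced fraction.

1. [C1∋P]  r_C1² − 324 = 0  ⇒  r_C1 = 18 (r>0 drops 1)

18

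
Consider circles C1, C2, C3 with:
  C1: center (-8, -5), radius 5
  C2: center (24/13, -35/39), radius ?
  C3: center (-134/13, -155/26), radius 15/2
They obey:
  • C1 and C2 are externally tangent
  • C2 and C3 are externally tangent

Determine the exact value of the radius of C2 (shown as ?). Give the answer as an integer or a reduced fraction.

17/3

1. [ext C1·C2]  r_C2² + 10r_C2 − 799/9 = 0  ⇒  r_C2 = 17/3 (r>0 drops 1)
2. [ext C2·C3]  r_C2² + 15r_C2 − 1054/9 = 0  ⇒  r_C2 = 17/3 (r>0 drops 1)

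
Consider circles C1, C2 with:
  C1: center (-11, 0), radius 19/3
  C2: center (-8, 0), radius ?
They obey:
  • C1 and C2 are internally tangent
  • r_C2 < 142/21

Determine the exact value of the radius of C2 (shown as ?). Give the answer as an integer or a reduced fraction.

1. [int C1,C2]  r_C2² − (38/3)r_C2 + 280/9 = 0  ⇒  r_C2 = 10/3 or 28/3
2. given r_C2 < 142/21: keep 10/3

10/3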